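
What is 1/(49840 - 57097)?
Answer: -1/7257 ≈ -0.00013780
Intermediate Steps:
1/(49840 - 57097) = 1/(-7257) = -1/7257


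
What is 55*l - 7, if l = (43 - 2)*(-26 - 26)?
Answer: -117267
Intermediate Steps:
l = -2132 (l = 41*(-52) = -2132)
55*l - 7 = 55*(-2132) - 7 = -117260 - 7 = -117267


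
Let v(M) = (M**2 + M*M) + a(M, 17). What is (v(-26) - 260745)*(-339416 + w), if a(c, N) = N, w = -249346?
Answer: 152710732512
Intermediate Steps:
v(M) = 17 + 2*M**2 (v(M) = (M**2 + M*M) + 17 = (M**2 + M**2) + 17 = 2*M**2 + 17 = 17 + 2*M**2)
(v(-26) - 260745)*(-339416 + w) = ((17 + 2*(-26)**2) - 260745)*(-339416 - 249346) = ((17 + 2*676) - 260745)*(-588762) = ((17 + 1352) - 260745)*(-588762) = (1369 - 260745)*(-588762) = -259376*(-588762) = 152710732512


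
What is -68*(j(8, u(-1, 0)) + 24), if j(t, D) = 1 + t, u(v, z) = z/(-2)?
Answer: -2244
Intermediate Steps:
u(v, z) = -z/2 (u(v, z) = z*(-½) = -z/2)
-68*(j(8, u(-1, 0)) + 24) = -68*((1 + 8) + 24) = -68*(9 + 24) = -68*33 = -2244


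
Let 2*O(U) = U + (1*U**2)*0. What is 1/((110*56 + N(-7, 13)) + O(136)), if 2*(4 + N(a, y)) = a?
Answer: 2/12441 ≈ 0.00016076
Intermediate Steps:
O(U) = U/2 (O(U) = (U + (1*U**2)*0)/2 = (U + U**2*0)/2 = (U + 0)/2 = U/2)
N(a, y) = -4 + a/2
1/((110*56 + N(-7, 13)) + O(136)) = 1/((110*56 + (-4 + (1/2)*(-7))) + (1/2)*136) = 1/((6160 + (-4 - 7/2)) + 68) = 1/((6160 - 15/2) + 68) = 1/(12305/2 + 68) = 1/(12441/2) = 2/12441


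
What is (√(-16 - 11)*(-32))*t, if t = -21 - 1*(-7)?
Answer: 1344*I*√3 ≈ 2327.9*I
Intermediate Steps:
t = -14 (t = -21 + 7 = -14)
(√(-16 - 11)*(-32))*t = (√(-16 - 11)*(-32))*(-14) = (√(-27)*(-32))*(-14) = ((3*I*√3)*(-32))*(-14) = -96*I*√3*(-14) = 1344*I*√3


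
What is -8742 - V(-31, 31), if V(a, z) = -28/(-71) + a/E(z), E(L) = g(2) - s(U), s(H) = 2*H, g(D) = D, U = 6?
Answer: -6209301/710 ≈ -8745.5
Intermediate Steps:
E(L) = -10 (E(L) = 2 - 2*6 = 2 - 1*12 = 2 - 12 = -10)
V(a, z) = 28/71 - a/10 (V(a, z) = -28/(-71) + a/(-10) = -28*(-1/71) + a*(-1/10) = 28/71 - a/10)
-8742 - V(-31, 31) = -8742 - (28/71 - 1/10*(-31)) = -8742 - (28/71 + 31/10) = -8742 - 1*2481/710 = -8742 - 2481/710 = -6209301/710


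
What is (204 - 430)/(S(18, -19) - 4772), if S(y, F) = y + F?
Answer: 226/4773 ≈ 0.047350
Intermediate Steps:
S(y, F) = F + y
(204 - 430)/(S(18, -19) - 4772) = (204 - 430)/((-19 + 18) - 4772) = -226/(-1 - 4772) = -226/(-4773) = -226*(-1/4773) = 226/4773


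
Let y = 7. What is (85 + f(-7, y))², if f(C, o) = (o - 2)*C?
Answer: 2500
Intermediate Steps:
f(C, o) = C*(-2 + o) (f(C, o) = (-2 + o)*C = C*(-2 + o))
(85 + f(-7, y))² = (85 - 7*(-2 + 7))² = (85 - 7*5)² = (85 - 35)² = 50² = 2500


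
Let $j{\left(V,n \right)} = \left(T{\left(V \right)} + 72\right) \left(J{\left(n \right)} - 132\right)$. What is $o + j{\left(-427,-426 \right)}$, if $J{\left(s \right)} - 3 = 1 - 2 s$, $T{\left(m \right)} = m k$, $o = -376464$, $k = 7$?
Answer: $-2488372$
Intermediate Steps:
$T{\left(m \right)} = 7 m$ ($T{\left(m \right)} = m 7 = 7 m$)
$J{\left(s \right)} = 4 - 2 s$ ($J{\left(s \right)} = 3 - \left(-1 + 2 s\right) = 4 - 2 s$)
$j{\left(V,n \right)} = \left(-128 - 2 n\right) \left(72 + 7 V\right)$ ($j{\left(V,n \right)} = \left(7 V + 72\right) \left(\left(4 - 2 n\right) - 132\right) = \left(72 + 7 V\right) \left(-128 - 2 n\right) = \left(-128 - 2 n\right) \left(72 + 7 V\right)$)
$o + j{\left(-427,-426 \right)} = -376464 - \left(-434720 + 2546628\right) = -376464 + \left(-9216 + 382592 + 61344 - 2546628\right) = -376464 - 2111908 = -2488372$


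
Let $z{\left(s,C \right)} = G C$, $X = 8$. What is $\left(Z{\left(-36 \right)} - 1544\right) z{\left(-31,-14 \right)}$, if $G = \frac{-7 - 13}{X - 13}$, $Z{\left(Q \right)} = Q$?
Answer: $88480$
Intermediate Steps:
$G = 4$ ($G = \frac{-7 - 13}{8 - 13} = - \frac{20}{-5} = \left(-20\right) \left(- \frac{1}{5}\right) = 4$)
$z{\left(s,C \right)} = 4 C$
$\left(Z{\left(-36 \right)} - 1544\right) z{\left(-31,-14 \right)} = \left(-36 - 1544\right) 4 \left(-14\right) = \left(-1580\right) \left(-56\right) = 88480$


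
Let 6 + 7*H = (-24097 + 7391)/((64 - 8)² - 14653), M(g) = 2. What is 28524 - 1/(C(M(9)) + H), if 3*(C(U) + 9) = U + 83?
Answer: 42963852093/1506238 ≈ 28524.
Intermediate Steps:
C(U) = 56/3 + U/3 (C(U) = -9 + (U + 83)/3 = -9 + (83 + U)/3 = -9 + (83/3 + U/3) = 56/3 + U/3)
H = -52396/80619 (H = -6/7 + ((-24097 + 7391)/((64 - 8)² - 14653))/7 = -6/7 + (-16706/(56² - 14653))/7 = -6/7 + (-16706/(3136 - 14653))/7 = -6/7 + (-16706/(-11517))/7 = -6/7 + (-16706*(-1/11517))/7 = -6/7 + (⅐)*(16706/11517) = -6/7 + 16706/80619 = -52396/80619 ≈ -0.64992)
28524 - 1/(C(M(9)) + H) = 28524 - 1/((56/3 + (⅓)*2) - 52396/80619) = 28524 - 1/((56/3 + ⅔) - 52396/80619) = 28524 - 1/(58/3 - 52396/80619) = 28524 - 1/1506238/80619 = 28524 - 1*80619/1506238 = 28524 - 80619/1506238 = 42963852093/1506238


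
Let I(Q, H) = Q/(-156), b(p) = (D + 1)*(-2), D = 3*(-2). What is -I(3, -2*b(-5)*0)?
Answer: 1/52 ≈ 0.019231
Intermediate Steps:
D = -6
b(p) = 10 (b(p) = (-6 + 1)*(-2) = -5*(-2) = 10)
I(Q, H) = -Q/156 (I(Q, H) = Q*(-1/156) = -Q/156)
-I(3, -2*b(-5)*0) = -(-1)*3/156 = -1*(-1/52) = 1/52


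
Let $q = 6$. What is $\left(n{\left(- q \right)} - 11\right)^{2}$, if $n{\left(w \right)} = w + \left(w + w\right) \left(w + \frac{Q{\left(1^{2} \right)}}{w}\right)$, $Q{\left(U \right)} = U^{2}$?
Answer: $3249$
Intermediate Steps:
$n{\left(w \right)} = w + 2 w \left(w + \frac{1}{w}\right)$ ($n{\left(w \right)} = w + \left(w + w\right) \left(w + \frac{\left(1^{2}\right)^{2}}{w}\right) = w + 2 w \left(w + \frac{1^{2}}{w}\right) = w + 2 w \left(w + 1 \frac{1}{w}\right) = w + 2 w \left(w + \frac{1}{w}\right)$)
$\left(n{\left(- q \right)} - 11\right)^{2} = \left(\left(2 - 6 + 2 \left(\left(-1\right) 6\right)^{2}\right) - 11\right)^{2} = \left(\left(2 - 6 + 2 \left(-6\right)^{2}\right) - 11\right)^{2} = \left(\left(2 - 6 + 2 \cdot 36\right) - 11\right)^{2} = \left(\left(2 - 6 + 72\right) - 11\right)^{2} = \left(68 - 11\right)^{2} = 57^{2} = 3249$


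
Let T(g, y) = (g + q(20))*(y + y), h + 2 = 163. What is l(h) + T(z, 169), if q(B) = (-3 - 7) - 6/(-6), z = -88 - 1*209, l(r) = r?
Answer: -103267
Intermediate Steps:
h = 161 (h = -2 + 163 = 161)
z = -297 (z = -88 - 209 = -297)
q(B) = -9 (q(B) = -10 - 6*(-1/6) = -10 + 1 = -9)
T(g, y) = 2*y*(-9 + g) (T(g, y) = (g - 9)*(y + y) = (-9 + g)*(2*y) = 2*y*(-9 + g))
l(h) + T(z, 169) = 161 + 2*169*(-9 - 297) = 161 + 2*169*(-306) = 161 - 103428 = -103267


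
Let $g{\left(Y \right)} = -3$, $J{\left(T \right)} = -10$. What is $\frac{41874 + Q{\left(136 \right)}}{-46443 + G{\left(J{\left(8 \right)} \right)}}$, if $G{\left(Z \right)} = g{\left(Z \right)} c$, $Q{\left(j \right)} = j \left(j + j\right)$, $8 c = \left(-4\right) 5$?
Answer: $- \frac{157732}{92871} \approx -1.6984$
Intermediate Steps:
$c = - \frac{5}{2}$ ($c = \frac{\left(-4\right) 5}{8} = \frac{1}{8} \left(-20\right) = - \frac{5}{2} \approx -2.5$)
$Q{\left(j \right)} = 2 j^{2}$ ($Q{\left(j \right)} = j 2 j = 2 j^{2}$)
$G{\left(Z \right)} = \frac{15}{2}$ ($G{\left(Z \right)} = \left(-3\right) \left(- \frac{5}{2}\right) = \frac{15}{2}$)
$\frac{41874 + Q{\left(136 \right)}}{-46443 + G{\left(J{\left(8 \right)} \right)}} = \frac{41874 + 2 \cdot 136^{2}}{-46443 + \frac{15}{2}} = \frac{41874 + 2 \cdot 18496}{- \frac{92871}{2}} = \left(41874 + 36992\right) \left(- \frac{2}{92871}\right) = 78866 \left(- \frac{2}{92871}\right) = - \frac{157732}{92871}$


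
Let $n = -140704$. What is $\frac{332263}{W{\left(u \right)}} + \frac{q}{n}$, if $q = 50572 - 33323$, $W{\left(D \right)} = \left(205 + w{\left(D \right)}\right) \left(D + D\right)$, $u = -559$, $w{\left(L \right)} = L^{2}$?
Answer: $- \frac{1519176750801}{12296929778848} \approx -0.12354$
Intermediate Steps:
$W{\left(D \right)} = 2 D \left(205 + D^{2}\right)$ ($W{\left(D \right)} = \left(205 + D^{2}\right) \left(D + D\right) = \left(205 + D^{2}\right) 2 D = 2 D \left(205 + D^{2}\right)$)
$q = 17249$ ($q = 50572 - 33323 = 17249$)
$\frac{332263}{W{\left(u \right)}} + \frac{q}{n} = \frac{332263}{2 \left(-559\right) \left(205 + \left(-559\right)^{2}\right)} + \frac{17249}{-140704} = \frac{332263}{2 \left(-559\right) \left(205 + 312481\right)} + 17249 \left(- \frac{1}{140704}\right) = \frac{332263}{2 \left(-559\right) 312686} - \frac{17249}{140704} = \frac{332263}{-349582948} - \frac{17249}{140704} = 332263 \left(- \frac{1}{349582948}\right) - \frac{17249}{140704} = - \frac{332263}{349582948} - \frac{17249}{140704} = - \frac{1519176750801}{12296929778848}$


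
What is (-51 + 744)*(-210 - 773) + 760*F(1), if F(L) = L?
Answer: -680459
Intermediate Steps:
(-51 + 744)*(-210 - 773) + 760*F(1) = (-51 + 744)*(-210 - 773) + 760*1 = 693*(-983) + 760 = -681219 + 760 = -680459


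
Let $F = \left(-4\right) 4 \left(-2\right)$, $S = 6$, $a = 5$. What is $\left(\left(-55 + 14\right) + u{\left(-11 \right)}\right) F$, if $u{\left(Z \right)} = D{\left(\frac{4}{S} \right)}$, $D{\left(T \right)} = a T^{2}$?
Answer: $- \frac{11168}{9} \approx -1240.9$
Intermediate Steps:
$D{\left(T \right)} = 5 T^{2}$
$F = 32$ ($F = \left(-16\right) \left(-2\right) = 32$)
$u{\left(Z \right)} = \frac{20}{9}$ ($u{\left(Z \right)} = 5 \left(\frac{4}{6}\right)^{2} = 5 \left(4 \cdot \frac{1}{6}\right)^{2} = 5 \left(\frac{2}{3}\right)^{2} = 5 \cdot \frac{4}{9} = \frac{20}{9}$)
$\left(\left(-55 + 14\right) + u{\left(-11 \right)}\right) F = \left(\left(-55 + 14\right) + \frac{20}{9}\right) 32 = \left(-41 + \frac{20}{9}\right) 32 = \left(- \frac{349}{9}\right) 32 = - \frac{11168}{9}$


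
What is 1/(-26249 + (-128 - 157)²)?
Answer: 1/54976 ≈ 1.8190e-5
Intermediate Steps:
1/(-26249 + (-128 - 157)²) = 1/(-26249 + (-285)²) = 1/(-26249 + 81225) = 1/54976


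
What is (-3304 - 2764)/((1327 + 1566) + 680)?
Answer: -6068/3573 ≈ -1.6983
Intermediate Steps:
(-3304 - 2764)/((1327 + 1566) + 680) = -6068/(2893 + 680) = -6068/3573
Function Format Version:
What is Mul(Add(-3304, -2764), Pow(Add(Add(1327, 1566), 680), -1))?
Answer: Rational(-6068, 3573) ≈ -1.6983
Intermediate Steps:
Mul(Add(-3304, -2764), Pow(Add(Add(1327, 1566), 680), -1)) = Mul(-6068, Pow(Add(2893, 680), -1)) = Mul(-6068, Pow(3573, -1)) = Mul(-6068, Rational(1, 3573)) = Rational(-6068, 3573)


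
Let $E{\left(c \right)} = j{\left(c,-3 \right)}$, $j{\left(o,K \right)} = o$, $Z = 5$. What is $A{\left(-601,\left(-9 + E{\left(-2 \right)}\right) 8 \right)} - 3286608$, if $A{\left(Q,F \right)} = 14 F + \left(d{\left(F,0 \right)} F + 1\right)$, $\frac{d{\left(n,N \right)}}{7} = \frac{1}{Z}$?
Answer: $- \frac{16439811}{5} \approx -3.288 \cdot 10^{6}$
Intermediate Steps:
$d{\left(n,N \right)} = \frac{7}{5}$
$E{\left(c \right)} = c$
$A{\left(Q,F \right)} = 1 + \frac{77 F}{5}$ ($A{\left(Q,F \right)} = 14 F + \left(\frac{7 F}{5} + 1\right) = 14 F + \left(1 + \frac{7 F}{5}\right) = 1 + \frac{77 F}{5}$)
$A{\left(-601,\left(-9 + E{\left(-2 \right)}\right) 8 \right)} - 3286608 = \left(1 + \frac{77 \left(-9 - 2\right) 8}{5}\right) - 3286608 = \left(1 + \frac{77 \left(\left(-11\right) 8\right)}{5}\right) - 3286608 = \left(1 + \frac{77}{5} \left(-88\right)\right) - 3286608 = \left(1 - \frac{6776}{5}\right) - 3286608 = - \frac{6771}{5} - 3286608 = - \frac{16439811}{5}$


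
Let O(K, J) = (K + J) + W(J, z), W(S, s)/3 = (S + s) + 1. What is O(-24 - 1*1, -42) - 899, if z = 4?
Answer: -1077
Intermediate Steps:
W(S, s) = 3 + 3*S + 3*s (W(S, s) = 3*((S + s) + 1) = 3*(1 + S + s) = 3 + 3*S + 3*s)
O(K, J) = 15 + K + 4*J (O(K, J) = (K + J) + (3 + 3*J + 3*4) = (J + K) + (3 + 3*J + 12) = (J + K) + (15 + 3*J) = 15 + K + 4*J)
O(-24 - 1*1, -42) - 899 = (15 + (-24 - 1*1) + 4*(-42)) - 899 = (15 + (-24 - 1) - 168) - 899 = (15 - 25 - 168) - 899 = -178 - 899 = -1077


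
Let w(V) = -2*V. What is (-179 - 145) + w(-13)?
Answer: -298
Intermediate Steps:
(-179 - 145) + w(-13) = (-179 - 145) - 2*(-13) = -324 + 26 = -298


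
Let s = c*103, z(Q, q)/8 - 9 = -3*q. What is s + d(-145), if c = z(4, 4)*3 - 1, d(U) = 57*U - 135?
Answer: -15919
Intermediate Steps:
z(Q, q) = 72 - 24*q (z(Q, q) = 72 + 8*(-3*q) = 72 - 24*q)
d(U) = -135 + 57*U
c = -73 (c = (72 - 24*4)*3 - 1 = (72 - 96)*3 - 1 = -24*3 - 1 = -72 - 1 = -73)
s = -7519 (s = -73*103 = -7519)
s + d(-145) = -7519 + (-135 + 57*(-145)) = -7519 + (-135 - 8265) = -7519 - 8400 = -15919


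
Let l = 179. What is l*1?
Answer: 179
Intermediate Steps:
l*1 = 179*1 = 179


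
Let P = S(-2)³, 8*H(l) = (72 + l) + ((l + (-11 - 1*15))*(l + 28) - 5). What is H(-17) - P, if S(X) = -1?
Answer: -415/8 ≈ -51.875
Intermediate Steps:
H(l) = 67/8 + l/8 + (-26 + l)*(28 + l)/8 (H(l) = ((72 + l) + ((l + (-11 - 1*15))*(l + 28) - 5))/8 = ((72 + l) + ((l + (-11 - 15))*(28 + l) - 5))/8 = ((72 + l) + ((l - 26)*(28 + l) - 5))/8 = ((72 + l) + ((-26 + l)*(28 + l) - 5))/8 = ((72 + l) + (-5 + (-26 + l)*(28 + l)))/8 = (67 + l + (-26 + l)*(28 + l))/8 = 67/8 + l/8 + (-26 + l)*(28 + l)/8)
P = -1 (P = (-1)³ = -1)
H(-17) - P = (-661/8 + (⅛)*(-17)² + (3/8)*(-17)) - 1*(-1) = (-661/8 + (⅛)*289 - 51/8) + 1 = (-661/8 + 289/8 - 51/8) + 1 = -423/8 + 1 = -415/8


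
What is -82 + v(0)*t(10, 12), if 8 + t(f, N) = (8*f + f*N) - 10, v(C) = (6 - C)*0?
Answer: -82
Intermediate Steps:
v(C) = 0
t(f, N) = -18 + 8*f + N*f (t(f, N) = -8 + ((8*f + f*N) - 10) = -8 + ((8*f + N*f) - 10) = -8 + (-10 + 8*f + N*f) = -18 + 8*f + N*f)
-82 + v(0)*t(10, 12) = -82 + 0*(-18 + 8*10 + 12*10) = -82 + 0*(-18 + 80 + 120) = -82 + 0*182 = -82 + 0 = -82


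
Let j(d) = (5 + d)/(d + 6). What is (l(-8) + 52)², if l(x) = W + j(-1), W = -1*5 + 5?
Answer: 69696/25 ≈ 2787.8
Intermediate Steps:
j(d) = (5 + d)/(6 + d)
W = 0 (W = -5 + 5 = 0)
l(x) = ⅘ (l(x) = 0 + (5 - 1)/(6 - 1) = 0 + 4/5 = 0 + (⅕)*4 = 0 + ⅘ = ⅘)
(l(-8) + 52)² = (⅘ + 52)² = (264/5)² = 69696/25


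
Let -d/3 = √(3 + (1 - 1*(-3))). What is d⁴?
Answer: 3969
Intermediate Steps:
d = -3*√7 (d = -3*√(3 + (1 - 1*(-3))) = -3*√(3 + (1 + 3)) = -3*√(3 + 4) = -3*√7 ≈ -7.9373)
d⁴ = (-3*√7)⁴ = 3969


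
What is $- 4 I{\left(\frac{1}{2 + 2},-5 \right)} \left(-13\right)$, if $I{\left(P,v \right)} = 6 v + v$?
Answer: $-1820$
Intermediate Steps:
$I{\left(P,v \right)} = 7 v$
$- 4 I{\left(\frac{1}{2 + 2},-5 \right)} \left(-13\right) = - 4 \cdot 7 \left(-5\right) \left(-13\right) = \left(-4\right) \left(-35\right) \left(-13\right) = 140 \left(-13\right) = -1820$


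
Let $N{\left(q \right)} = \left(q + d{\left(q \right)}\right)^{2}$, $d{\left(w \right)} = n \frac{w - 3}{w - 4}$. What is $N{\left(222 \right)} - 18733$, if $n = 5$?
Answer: $\frac{1559091989}{47524} \approx 32806.0$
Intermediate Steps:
$d{\left(w \right)} = \frac{5 \left(-3 + w\right)}{-4 + w}$ ($d{\left(w \right)} = 5 \frac{w - 3}{w - 4} = 5 \frac{-3 + w}{-4 + w} = \frac{5 \left(-3 + w\right)}{-4 + w}$)
$N{\left(q \right)} = \left(q + \frac{5 \left(-3 + q\right)}{-4 + q}\right)^{2}$
$N{\left(222 \right)} - 18733 = \frac{\left(-15 + 222 + 222^{2}\right)^{2}}{\left(-4 + 222\right)^{2}} - 18733 = \frac{\left(-15 + 222 + 49284\right)^{2}}{47524} - 18733 = \frac{49491^{2}}{47524} - 18733 = \frac{1}{47524} \cdot 2449359081 - 18733 = \frac{2449359081}{47524} - 18733 = \frac{1559091989}{47524}$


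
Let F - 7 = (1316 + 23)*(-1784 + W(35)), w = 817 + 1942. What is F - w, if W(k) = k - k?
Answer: -2391528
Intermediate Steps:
W(k) = 0
w = 2759
F = -2388769 (F = 7 + (1316 + 23)*(-1784 + 0) = 7 + 1339*(-1784) = 7 - 2388776 = -2388769)
F - w = -2388769 - 1*2759 = -2388769 - 2759 = -2391528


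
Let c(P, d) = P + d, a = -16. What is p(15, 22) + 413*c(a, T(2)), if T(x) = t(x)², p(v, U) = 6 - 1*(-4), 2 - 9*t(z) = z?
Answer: -6598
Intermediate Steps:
t(z) = 2/9 - z/9
p(v, U) = 10 (p(v, U) = 6 + 4 = 10)
T(x) = (2/9 - x/9)²
p(15, 22) + 413*c(a, T(2)) = 10 + 413*(-16 + (-2 + 2)²/81) = 10 + 413*(-16 + (1/81)*0²) = 10 + 413*(-16 + (1/81)*0) = 10 + 413*(-16 + 0) = 10 + 413*(-16) = 10 - 6608 = -6598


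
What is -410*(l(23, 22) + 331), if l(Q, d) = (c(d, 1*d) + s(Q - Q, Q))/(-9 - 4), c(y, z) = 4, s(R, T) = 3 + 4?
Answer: -1759720/13 ≈ -1.3536e+5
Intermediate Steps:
s(R, T) = 7
l(Q, d) = -11/13 (l(Q, d) = (4 + 7)/(-9 - 4) = 11/(-13) = 11*(-1/13) = -11/13)
-410*(l(23, 22) + 331) = -410*(-11/13 + 331) = -410*4292/13 = -1759720/13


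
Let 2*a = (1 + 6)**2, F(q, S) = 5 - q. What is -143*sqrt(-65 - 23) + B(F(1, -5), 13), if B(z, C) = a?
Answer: 49/2 - 286*I*sqrt(22) ≈ 24.5 - 1341.5*I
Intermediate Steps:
a = 49/2 (a = (1 + 6)**2/2 = (1/2)*7**2 = (1/2)*49 = 49/2 ≈ 24.500)
B(z, C) = 49/2
-143*sqrt(-65 - 23) + B(F(1, -5), 13) = -143*sqrt(-65 - 23) + 49/2 = -286*I*sqrt(22) + 49/2 = 49/2 - 286*I*sqrt(22)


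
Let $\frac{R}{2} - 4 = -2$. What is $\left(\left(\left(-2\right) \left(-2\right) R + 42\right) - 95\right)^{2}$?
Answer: $1369$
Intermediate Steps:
$R = 4$ ($R = 8 + 2 \left(-2\right) = 8 - 4 = 4$)
$\left(\left(\left(-2\right) \left(-2\right) R + 42\right) - 95\right)^{2} = \left(\left(\left(-2\right) \left(-2\right) 4 + 42\right) - 95\right)^{2} = \left(\left(4 \cdot 4 + 42\right) - 95\right)^{2} = \left(\left(16 + 42\right) - 95\right)^{2} = \left(58 - 95\right)^{2} = \left(-37\right)^{2} = 1369$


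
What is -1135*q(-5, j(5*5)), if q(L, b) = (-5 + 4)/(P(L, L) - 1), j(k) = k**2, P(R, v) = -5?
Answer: -1135/6 ≈ -189.17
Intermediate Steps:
q(L, b) = 1/6 (q(L, b) = (-5 + 4)/(-5 - 1) = -1/(-6) = -1*(-1/6) = 1/6)
-1135*q(-5, j(5*5)) = -1135*1/6 = -1135/6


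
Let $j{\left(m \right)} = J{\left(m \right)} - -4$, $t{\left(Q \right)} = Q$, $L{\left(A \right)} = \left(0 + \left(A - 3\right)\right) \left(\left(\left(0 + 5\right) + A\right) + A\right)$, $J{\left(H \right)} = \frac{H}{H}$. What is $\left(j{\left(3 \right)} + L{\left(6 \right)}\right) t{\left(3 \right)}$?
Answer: $168$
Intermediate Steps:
$J{\left(H \right)} = 1$
$L{\left(A \right)} = \left(-3 + A\right) \left(5 + 2 A\right)$ ($L{\left(A \right)} = \left(0 + \left(A - 3\right)\right) \left(\left(5 + A\right) + A\right) = \left(0 + \left(-3 + A\right)\right) \left(5 + 2 A\right) = \left(-3 + A\right) \left(5 + 2 A\right)$)
$j{\left(m \right)} = 5$ ($j{\left(m \right)} = 1 - -4 = 1 + 4 = 5$)
$\left(j{\left(3 \right)} + L{\left(6 \right)}\right) t{\left(3 \right)} = \left(5 - \left(21 - 72\right)\right) 3 = \left(5 - -51\right) 3 = \left(5 + 51\right) 3 = 56 \cdot 3 = 168$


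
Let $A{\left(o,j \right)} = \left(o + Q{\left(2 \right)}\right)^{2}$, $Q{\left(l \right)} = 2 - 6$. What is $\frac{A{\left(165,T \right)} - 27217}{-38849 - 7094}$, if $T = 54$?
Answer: $\frac{1296}{45943} \approx 0.028209$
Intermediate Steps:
$Q{\left(l \right)} = -4$ ($Q{\left(l \right)} = 2 - 6 = -4$)
$A{\left(o,j \right)} = \left(-4 + o\right)^{2}$ ($A{\left(o,j \right)} = \left(o - 4\right)^{2} = \left(-4 + o\right)^{2}$)
$\frac{A{\left(165,T \right)} - 27217}{-38849 - 7094} = \frac{\left(-4 + 165\right)^{2} - 27217}{-38849 - 7094} = \frac{161^{2} - 27217}{-45943} = \left(25921 - 27217\right) \left(- \frac{1}{45943}\right) = \left(-1296\right) \left(- \frac{1}{45943}\right) = \frac{1296}{45943}$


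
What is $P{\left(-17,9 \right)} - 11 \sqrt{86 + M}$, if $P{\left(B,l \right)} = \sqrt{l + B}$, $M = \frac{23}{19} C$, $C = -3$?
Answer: $- \frac{11 \sqrt{29735}}{19} + 2 i \sqrt{2} \approx -99.833 + 2.8284 i$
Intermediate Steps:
$M = - \frac{69}{19}$ ($M = \frac{23}{19} \left(-3\right) = - \frac{69}{19} \approx -3.6316$)
$P{\left(B,l \right)} = \sqrt{B + l}$
$P{\left(-17,9 \right)} - 11 \sqrt{86 + M} = \sqrt{-17 + 9} - 11 \sqrt{86 - \frac{69}{19}} = \sqrt{-8} - 11 \sqrt{\frac{1565}{19}} = 2 i \sqrt{2} - 11 \frac{\sqrt{29735}}{19} = 2 i \sqrt{2} - \frac{11 \sqrt{29735}}{19} = - \frac{11 \sqrt{29735}}{19} + 2 i \sqrt{2}$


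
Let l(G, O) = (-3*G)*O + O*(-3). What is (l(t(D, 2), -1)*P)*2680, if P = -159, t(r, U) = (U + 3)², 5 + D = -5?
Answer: -33237360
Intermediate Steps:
D = -10 (D = -5 - 5 = -10)
t(r, U) = (3 + U)²
l(G, O) = -3*O - 3*G*O (l(G, O) = -3*G*O - 3*O = -3*O - 3*G*O)
(l(t(D, 2), -1)*P)*2680 = (-3*(-1)*(1 + (3 + 2)²)*(-159))*2680 = (-3*(-1)*(1 + 5²)*(-159))*2680 = (-3*(-1)*(1 + 25)*(-159))*2680 = (-3*(-1)*26*(-159))*2680 = (78*(-159))*2680 = -12402*2680 = -33237360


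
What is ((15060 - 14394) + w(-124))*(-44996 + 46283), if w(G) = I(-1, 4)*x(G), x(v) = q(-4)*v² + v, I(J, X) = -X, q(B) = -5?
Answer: 397273734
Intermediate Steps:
x(v) = v - 5*v² (x(v) = -5*v² + v = v - 5*v²)
w(G) = -4*G*(1 - 5*G) (w(G) = (-1*4)*(G*(1 - 5*G)) = -4*G*(1 - 5*G))
((15060 - 14394) + w(-124))*(-44996 + 46283) = ((15060 - 14394) + 4*(-124)*(-1 + 5*(-124)))*(-44996 + 46283) = (666 + 4*(-124)*(-1 - 620))*1287 = (666 + 4*(-124)*(-621))*1287 = (666 + 308016)*1287 = 308682*1287 = 397273734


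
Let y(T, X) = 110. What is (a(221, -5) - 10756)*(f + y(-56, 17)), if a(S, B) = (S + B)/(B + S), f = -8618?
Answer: 91503540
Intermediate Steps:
a(S, B) = 1 (a(S, B) = (B + S)/(B + S) = 1)
(a(221, -5) - 10756)*(f + y(-56, 17)) = (1 - 10756)*(-8618 + 110) = -10755*(-8508) = 91503540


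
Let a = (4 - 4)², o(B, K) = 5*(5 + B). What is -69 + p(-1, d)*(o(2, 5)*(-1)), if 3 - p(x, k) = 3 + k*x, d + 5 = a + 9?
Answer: -209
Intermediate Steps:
o(B, K) = 25 + 5*B
a = 0 (a = 0² = 0)
d = 4 (d = -5 + (0 + 9) = -5 + 9 = 4)
p(x, k) = -k*x (p(x, k) = 3 - (3 + k*x) = 3 + (-3 - k*x) = -k*x)
-69 + p(-1, d)*(o(2, 5)*(-1)) = -69 + (-1*4*(-1))*((25 + 5*2)*(-1)) = -69 + 4*((25 + 10)*(-1)) = -69 + 4*(35*(-1)) = -69 + 4*(-35) = -69 - 140 = -209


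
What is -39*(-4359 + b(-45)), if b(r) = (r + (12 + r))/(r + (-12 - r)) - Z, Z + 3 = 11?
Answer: 340119/2 ≈ 1.7006e+5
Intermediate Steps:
Z = 8 (Z = -3 + 11 = 8)
b(r) = -9 - r/6 (b(r) = (r + (12 + r))/(r + (-12 - r)) - 1*8 = (12 + 2*r)/(-12) - 8 = (12 + 2*r)*(-1/12) - 8 = (-1 - r/6) - 8 = -9 - r/6)
-39*(-4359 + b(-45)) = -39*(-4359 + (-9 - ⅙*(-45))) = -39*(-4359 + (-9 + 15/2)) = -39*(-4359 - 3/2) = -39*(-8721/2) = 340119/2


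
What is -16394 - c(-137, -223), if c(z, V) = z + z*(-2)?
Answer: -16531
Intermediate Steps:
c(z, V) = -z (c(z, V) = z - 2*z = -z)
-16394 - c(-137, -223) = -16394 - (-1)*(-137) = -16394 - 1*137 = -16394 - 137 = -16531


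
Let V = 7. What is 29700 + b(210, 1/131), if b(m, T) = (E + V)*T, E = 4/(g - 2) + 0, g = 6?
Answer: 3890708/131 ≈ 29700.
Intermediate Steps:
E = 1 (E = 4/(6 - 2) + 0 = 4/4 + 0 = (¼)*4 + 0 = 1 + 0 = 1)
b(m, T) = 8*T (b(m, T) = (1 + 7)*T = 8*T)
29700 + b(210, 1/131) = 29700 + 8/131 = 3890708/131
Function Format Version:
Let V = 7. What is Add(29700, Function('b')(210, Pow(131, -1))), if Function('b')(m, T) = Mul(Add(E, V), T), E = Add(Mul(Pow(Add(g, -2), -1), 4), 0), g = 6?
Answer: Rational(3890708, 131) ≈ 29700.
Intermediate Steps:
E = 1 (E = Add(Mul(Pow(Add(6, -2), -1), 4), 0) = Add(Mul(Pow(4, -1), 4), 0) = Add(Mul(Rational(1, 4), 4), 0) = Add(1, 0) = 1)
Function('b')(m, T) = Mul(8, T) (Function('b')(m, T) = Mul(Add(1, 7), T) = Mul(8, T))
Add(29700, Function('b')(210, Pow(131, -1))) = Add(29700, Mul(8, Pow(131, -1))) = Add(29700, Mul(8, Rational(1, 131))) = Add(29700, Rational(8, 131)) = Rational(3890708, 131)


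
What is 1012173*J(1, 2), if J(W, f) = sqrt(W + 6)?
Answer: 1012173*sqrt(7) ≈ 2.6780e+6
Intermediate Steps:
J(W, f) = sqrt(6 + W)
1012173*J(1, 2) = 1012173*sqrt(6 + 1) = 1012173*sqrt(7)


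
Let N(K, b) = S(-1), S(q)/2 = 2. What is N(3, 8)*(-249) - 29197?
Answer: -30193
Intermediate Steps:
S(q) = 4 (S(q) = 2*2 = 4)
N(K, b) = 4
N(3, 8)*(-249) - 29197 = 4*(-249) - 29197 = -996 - 29197 = -30193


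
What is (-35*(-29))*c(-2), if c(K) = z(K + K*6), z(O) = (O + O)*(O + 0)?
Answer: 397880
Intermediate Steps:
z(O) = 2*O**2 (z(O) = (2*O)*O = 2*O**2)
c(K) = 98*K**2 (c(K) = 2*(K + K*6)**2 = 2*(K + 6*K)**2 = 2*(7*K)**2 = 2*(49*K**2) = 98*K**2)
(-35*(-29))*c(-2) = (-35*(-29))*(98*(-2)**2) = 1015*(98*4) = 1015*392 = 397880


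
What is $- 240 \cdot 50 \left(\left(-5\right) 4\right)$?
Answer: $240000$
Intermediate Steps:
$- 240 \cdot 50 \left(\left(-5\right) 4\right) = - 240 \cdot 50 \left(-20\right) = \left(-240\right) \left(-1000\right) = 240000$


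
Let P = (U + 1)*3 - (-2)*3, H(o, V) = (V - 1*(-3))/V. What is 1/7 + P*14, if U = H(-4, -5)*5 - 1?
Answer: 1177/7 ≈ 168.14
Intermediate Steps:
H(o, V) = (3 + V)/V (H(o, V) = (V + 3)/V = (3 + V)/V)
U = 1 (U = ((3 - 5)/(-5))*5 - 1 = -⅕*(-2)*5 - 1 = (⅖)*5 - 1 = 2 - 1 = 1)
P = 12 (P = (1 + 1)*3 - (-2)*3 = 2*3 - 1*(-6) = 6 + 6 = 12)
1/7 + P*14 = 1/7 + 12*14 = ⅐ + 168 = 1177/7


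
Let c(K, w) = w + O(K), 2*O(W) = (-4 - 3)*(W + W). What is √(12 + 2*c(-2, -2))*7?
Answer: 42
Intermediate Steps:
O(W) = -7*W (O(W) = ((-4 - 3)*(W + W))/2 = (-14*W)/2 = -7*W)
c(K, w) = w - 7*K
√(12 + 2*c(-2, -2))*7 = √(12 + 2*(-2 - 7*(-2)))*7 = √(12 + 2*(-2 + 14))*7 = √(12 + 2*12)*7 = √(12 + 24)*7 = √36*7 = 6*7 = 42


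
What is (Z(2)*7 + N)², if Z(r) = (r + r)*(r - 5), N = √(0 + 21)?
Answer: (-84 + √21)² ≈ 6307.1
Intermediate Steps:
N = √21 ≈ 4.5826
Z(r) = 2*r*(-5 + r) (Z(r) = (2*r)*(-5 + r) = 2*r*(-5 + r))
(Z(2)*7 + N)² = ((2*2*(-5 + 2))*7 + √21)² = ((2*2*(-3))*7 + √21)² = (-12*7 + √21)² = (-84 + √21)²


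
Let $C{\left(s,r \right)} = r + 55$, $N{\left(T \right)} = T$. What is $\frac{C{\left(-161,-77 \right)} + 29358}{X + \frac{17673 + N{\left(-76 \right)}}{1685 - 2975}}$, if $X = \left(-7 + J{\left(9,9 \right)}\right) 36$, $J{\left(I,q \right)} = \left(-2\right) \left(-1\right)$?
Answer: $- \frac{37843440}{249797} \approx -151.5$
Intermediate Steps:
$C{\left(s,r \right)} = 55 + r$
$J{\left(I,q \right)} = 2$
$X = -180$ ($X = \left(-7 + 2\right) 36 = \left(-5\right) 36 = -180$)
$\frac{C{\left(-161,-77 \right)} + 29358}{X + \frac{17673 + N{\left(-76 \right)}}{1685 - 2975}} = \frac{\left(55 - 77\right) + 29358}{-180 + \frac{17673 - 76}{1685 - 2975}} = \frac{-22 + 29358}{-180 + \frac{17597}{-1290}} = \frac{29336}{-180 + 17597 \left(- \frac{1}{1290}\right)} = \frac{29336}{-180 - \frac{17597}{1290}} = \frac{29336}{- \frac{249797}{1290}} = 29336 \left(- \frac{1290}{249797}\right) = - \frac{37843440}{249797}$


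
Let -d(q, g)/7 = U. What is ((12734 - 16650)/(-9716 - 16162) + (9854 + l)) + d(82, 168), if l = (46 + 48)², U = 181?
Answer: 225438155/12939 ≈ 17423.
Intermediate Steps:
d(q, g) = -1267 (d(q, g) = -7*181 = -1267)
l = 8836 (l = 94² = 8836)
((12734 - 16650)/(-9716 - 16162) + (9854 + l)) + d(82, 168) = ((12734 - 16650)/(-9716 - 16162) + (9854 + 8836)) - 1267 = (-3916/(-25878) + 18690) - 1267 = (-3916*(-1/25878) + 18690) - 1267 = (1958/12939 + 18690) - 1267 = 241831868/12939 - 1267 = 225438155/12939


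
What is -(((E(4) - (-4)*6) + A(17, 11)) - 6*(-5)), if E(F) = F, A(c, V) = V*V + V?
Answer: -190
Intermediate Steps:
A(c, V) = V + V² (A(c, V) = V² + V = V + V²)
-(((E(4) - (-4)*6) + A(17, 11)) - 6*(-5)) = -(((4 - (-4)*6) + 11*(1 + 11)) - 6*(-5)) = -(((4 - 1*(-24)) + 11*12) + 30) = -(((4 + 24) + 132) + 30) = -((28 + 132) + 30) = -(160 + 30) = -1*190 = -190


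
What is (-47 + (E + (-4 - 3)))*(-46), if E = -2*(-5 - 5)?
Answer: 1564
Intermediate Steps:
E = 20 (E = -2*(-10) = 20)
(-47 + (E + (-4 - 3)))*(-46) = (-47 + (20 + (-4 - 3)))*(-46) = (-47 + (20 - 7))*(-46) = (-47 + 13)*(-46) = -34*(-46) = 1564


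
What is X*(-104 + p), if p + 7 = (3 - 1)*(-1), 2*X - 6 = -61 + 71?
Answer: -904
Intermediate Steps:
X = 8 (X = 3 + (-61 + 71)/2 = 3 + (½)*10 = 3 + 5 = 8)
p = -9 (p = -7 + (3 - 1)*(-1) = -7 + 2*(-1) = -7 - 2 = -9)
X*(-104 + p) = 8*(-104 - 9) = 8*(-113) = -904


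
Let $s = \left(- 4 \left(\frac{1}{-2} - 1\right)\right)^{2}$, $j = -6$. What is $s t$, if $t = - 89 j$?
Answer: $19224$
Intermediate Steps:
$t = 534$ ($t = \left(-89\right) \left(-6\right) = 534$)
$s = 36$ ($s = \left(- 4 \left(- \frac{1}{2} - 1\right)\right)^{2} = \left(\left(-4\right) \left(- \frac{3}{2}\right)\right)^{2} = 6^{2} = 36$)
$s t = 36 \cdot 534 = 19224$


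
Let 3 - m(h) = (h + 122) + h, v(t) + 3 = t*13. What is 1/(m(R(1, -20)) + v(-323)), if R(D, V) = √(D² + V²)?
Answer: -4321/18669437 + 2*√401/18669437 ≈ -0.00022930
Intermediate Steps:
v(t) = -3 + 13*t (v(t) = -3 + t*13 = -3 + 13*t)
m(h) = -119 - 2*h (m(h) = 3 - ((h + 122) + h) = 3 - ((122 + h) + h) = 3 - (122 + 2*h) = 3 + (-122 - 2*h) = -119 - 2*h)
1/(m(R(1, -20)) + v(-323)) = 1/((-119 - 2*√(1² + (-20)²)) + (-3 + 13*(-323))) = 1/((-119 - 2*√(1 + 400)) + (-3 - 4199)) = 1/((-119 - 2*√401) - 4202) = 1/(-4321 - 2*√401)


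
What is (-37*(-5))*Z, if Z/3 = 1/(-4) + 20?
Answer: 43845/4 ≈ 10961.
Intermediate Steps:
Z = 237/4 (Z = 3*(1/(-4) + 20) = 3*(-1/4 + 20) = 3*(79/4) = 237/4 ≈ 59.250)
(-37*(-5))*Z = -37*(-5)*(237/4) = 185*(237/4) = 43845/4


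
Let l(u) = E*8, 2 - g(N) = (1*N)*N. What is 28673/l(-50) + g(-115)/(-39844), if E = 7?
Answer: 40828125/79688 ≈ 512.35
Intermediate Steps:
g(N) = 2 - N² (g(N) = 2 - 1*N*N = 2 - N*N = 2 - N²)
l(u) = 56 (l(u) = 7*8 = 56)
28673/l(-50) + g(-115)/(-39844) = 28673/56 + (2 - 1*(-115)²)/(-39844) = 28673*(1/56) + (2 - 1*13225)*(-1/39844) = 28673/56 + (2 - 13225)*(-1/39844) = 28673/56 - 13223*(-1/39844) = 28673/56 + 1889/5692 = 40828125/79688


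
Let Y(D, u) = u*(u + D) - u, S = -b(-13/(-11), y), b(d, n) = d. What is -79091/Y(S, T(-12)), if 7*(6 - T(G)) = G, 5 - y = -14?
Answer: -42630049/23004 ≈ -1853.2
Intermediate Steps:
y = 19 (y = 5 - 1*(-14) = 5 + 14 = 19)
T(G) = 6 - G/7
S = -13/11 (S = -(-13)/(-11) = -(-13)*(-1)/11 = -1*13/11 = -13/11 ≈ -1.1818)
Y(D, u) = -u + u*(D + u) (Y(D, u) = u*(D + u) - u = -u + u*(D + u))
-79091/Y(S, T(-12)) = -79091*1/((6 - ⅐*(-12))*(-1 - 13/11 + (6 - ⅐*(-12)))) = -79091*1/((6 + 12/7)*(-1 - 13/11 + (6 + 12/7))) = -79091*7/(54*(-1 - 13/11 + 54/7)) = -79091/((54/7)*(426/77)) = -79091/23004/539 = -79091*539/23004 = -42630049/23004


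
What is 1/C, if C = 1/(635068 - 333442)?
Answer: 301626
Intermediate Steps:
C = 1/301626 ≈ 3.3154e-6
1/C = 1/(1/301626) = 301626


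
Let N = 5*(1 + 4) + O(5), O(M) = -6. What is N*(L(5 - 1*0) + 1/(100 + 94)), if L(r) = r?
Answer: 18449/194 ≈ 95.098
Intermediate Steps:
N = 19 (N = 5*(1 + 4) - 6 = 5*5 - 6 = 25 - 6 = 19)
N*(L(5 - 1*0) + 1/(100 + 94)) = 19*((5 - 1*0) + 1/(100 + 94)) = 19*((5 + 0) + 1/194) = 19*(5 + 1/194) = 19*(971/194) = 18449/194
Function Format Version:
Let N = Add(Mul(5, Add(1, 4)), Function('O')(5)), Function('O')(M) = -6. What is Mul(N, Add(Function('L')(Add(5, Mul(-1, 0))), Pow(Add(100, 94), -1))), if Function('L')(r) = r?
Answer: Rational(18449, 194) ≈ 95.098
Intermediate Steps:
N = 19 (N = Add(Mul(5, Add(1, 4)), -6) = Add(Mul(5, 5), -6) = Add(25, -6) = 19)
Mul(N, Add(Function('L')(Add(5, Mul(-1, 0))), Pow(Add(100, 94), -1))) = Mul(19, Add(Add(5, Mul(-1, 0)), Pow(Add(100, 94), -1))) = Mul(19, Add(Add(5, 0), Pow(194, -1))) = Mul(19, Add(5, Rational(1, 194))) = Mul(19, Rational(971, 194)) = Rational(18449, 194)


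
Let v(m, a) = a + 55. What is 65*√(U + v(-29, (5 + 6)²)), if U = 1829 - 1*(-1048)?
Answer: 65*√3053 ≈ 3591.5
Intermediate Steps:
v(m, a) = 55 + a
U = 2877 (U = 1829 + 1048 = 2877)
65*√(U + v(-29, (5 + 6)²)) = 65*√(2877 + (55 + (5 + 6)²)) = 65*√(2877 + (55 + 11²)) = 65*√(2877 + (55 + 121)) = 65*√(2877 + 176) = 65*√3053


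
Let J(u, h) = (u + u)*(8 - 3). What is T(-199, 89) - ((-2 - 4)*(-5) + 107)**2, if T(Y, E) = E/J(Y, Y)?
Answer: -37350399/1990 ≈ -18769.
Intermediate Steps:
J(u, h) = 10*u (J(u, h) = (2*u)*5 = 10*u)
T(Y, E) = E/(10*Y) (T(Y, E) = E/((10*Y)) = E*(1/(10*Y)) = E/(10*Y))
T(-199, 89) - ((-2 - 4)*(-5) + 107)**2 = (1/10)*89/(-199) - ((-2 - 4)*(-5) + 107)**2 = (1/10)*89*(-1/199) - (-6*(-5) + 107)**2 = -89/1990 - (30 + 107)**2 = -89/1990 - 1*137**2 = -89/1990 - 1*18769 = -89/1990 - 18769 = -37350399/1990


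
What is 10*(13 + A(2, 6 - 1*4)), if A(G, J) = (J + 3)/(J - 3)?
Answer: 80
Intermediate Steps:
A(G, J) = (3 + J)/(-3 + J)
10*(13 + A(2, 6 - 1*4)) = 10*(13 + (3 + (6 - 1*4))/(-3 + (6 - 1*4))) = 10*(13 + (3 + (6 - 4))/(-3 + (6 - 4))) = 10*(13 + (3 + 2)/(-3 + 2)) = 10*(13 + 5/(-1)) = 10*(13 - 1*5) = 10*(13 - 5) = 10*8 = 80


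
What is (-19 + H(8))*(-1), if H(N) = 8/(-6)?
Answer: 61/3 ≈ 20.333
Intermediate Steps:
H(N) = -4/3 (H(N) = 8*(-1/6) = -4/3)
(-19 + H(8))*(-1) = (-19 - 4/3)*(-1) = -61/3*(-1) = 61/3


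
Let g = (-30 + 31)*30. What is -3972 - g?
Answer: -4002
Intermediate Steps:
g = 30 (g = 1*30 = 30)
-3972 - g = -3972 - 1*30 = -3972 - 30 = -4002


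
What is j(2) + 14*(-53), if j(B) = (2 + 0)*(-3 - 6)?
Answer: -760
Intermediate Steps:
j(B) = -18 (j(B) = 2*(-9) = -18)
j(2) + 14*(-53) = -18 + 14*(-53) = -18 - 742 = -760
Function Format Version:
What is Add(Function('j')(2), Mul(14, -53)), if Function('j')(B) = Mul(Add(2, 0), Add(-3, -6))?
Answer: -760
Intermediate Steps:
Function('j')(B) = -18 (Function('j')(B) = Mul(2, -9) = -18)
Add(Function('j')(2), Mul(14, -53)) = Add(-18, Mul(14, -53)) = Add(-18, -742) = -760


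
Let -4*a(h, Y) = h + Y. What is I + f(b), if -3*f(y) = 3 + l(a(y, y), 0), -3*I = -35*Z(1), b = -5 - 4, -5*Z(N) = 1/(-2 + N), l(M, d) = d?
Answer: 4/3 ≈ 1.3333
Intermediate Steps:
a(h, Y) = -Y/4 - h/4 (a(h, Y) = -(h + Y)/4 = -(Y + h)/4 = -Y/4 - h/4)
Z(N) = -1/(5*(-2 + N))
b = -9
I = 7/3 (I = -(-35)*(-1/(-10 + 5*1))/3 = -(-35)*(-1/(-10 + 5))/3 = -(-35)*(-1/(-5))/3 = -(-35)*(-1*(-⅕))/3 = -(-35)/(3*5) = -⅓*(-7) = 7/3 ≈ 2.3333)
f(y) = -1 (f(y) = -(3 + 0)/3 = -⅓*3 = -1)
I + f(b) = 7/3 - 1 = 4/3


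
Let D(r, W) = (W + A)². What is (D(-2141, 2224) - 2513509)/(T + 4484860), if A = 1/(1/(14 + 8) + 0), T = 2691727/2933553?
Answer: 7424843177871/13156577199307 ≈ 0.56434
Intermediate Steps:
T = 2691727/2933553 (T = 2691727*(1/2933553) = 2691727/2933553 ≈ 0.91757)
A = 22 (A = 1/(1/22 + 0) = 1/(1/22) = 22)
D(r, W) = (22 + W)² (D(r, W) = (W + 22)² = (22 + W)²)
(D(-2141, 2224) - 2513509)/(T + 4484860) = ((22 + 2224)² - 2513509)/(2691727/2933553 + 4484860) = (2246² - 2513509)/(13156577199307/2933553) = (5044516 - 2513509)*(2933553/13156577199307) = 2531007*(2933553/13156577199307) = 7424843177871/13156577199307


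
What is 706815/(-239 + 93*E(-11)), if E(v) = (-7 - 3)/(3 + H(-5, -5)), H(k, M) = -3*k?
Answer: -2120445/872 ≈ -2431.7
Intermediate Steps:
E(v) = -5/9 (E(v) = (-7 - 3)/(3 - 3*(-5)) = -10/(3 + 15) = -10/18 = -10*1/18 = -5/9)
706815/(-239 + 93*E(-11)) = 706815/(-239 + 93*(-5/9)) = 706815/(-239 - 155/3) = 706815/(-872/3) = 706815*(-3/872) = -2120445/872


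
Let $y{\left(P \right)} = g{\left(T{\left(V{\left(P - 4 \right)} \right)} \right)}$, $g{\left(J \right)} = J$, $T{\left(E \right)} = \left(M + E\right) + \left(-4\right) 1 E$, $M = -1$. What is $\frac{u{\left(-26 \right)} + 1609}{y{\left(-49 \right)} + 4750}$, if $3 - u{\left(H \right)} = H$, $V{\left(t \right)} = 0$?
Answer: $\frac{546}{1583} \approx 0.34491$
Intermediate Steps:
$T{\left(E \right)} = -1 - 3 E$ ($T{\left(E \right)} = \left(-1 + E\right) + \left(-4\right) 1 E = \left(-1 + E\right) - 4 E = -1 - 3 E$)
$u{\left(H \right)} = 3 - H$
$y{\left(P \right)} = -1$ ($y{\left(P \right)} = -1 - 0 = -1 + 0 = -1$)
$\frac{u{\left(-26 \right)} + 1609}{y{\left(-49 \right)} + 4750} = \frac{\left(3 - -26\right) + 1609}{-1 + 4750} = \frac{\left(3 + 26\right) + 1609}{4749} = \left(29 + 1609\right) \frac{1}{4749} = 1638 \cdot \frac{1}{4749} = \frac{546}{1583}$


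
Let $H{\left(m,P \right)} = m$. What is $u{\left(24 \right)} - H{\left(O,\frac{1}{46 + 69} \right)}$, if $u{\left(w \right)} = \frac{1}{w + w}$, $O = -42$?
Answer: $\frac{2017}{48} \approx 42.021$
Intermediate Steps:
$u{\left(w \right)} = \frac{1}{2 w}$
$u{\left(24 \right)} - H{\left(O,\frac{1}{46 + 69} \right)} = \frac{1}{2 \cdot 24} - -42 = \frac{1}{2} \cdot \frac{1}{24} + 42 = \frac{1}{48} + 42 = \frac{2017}{48}$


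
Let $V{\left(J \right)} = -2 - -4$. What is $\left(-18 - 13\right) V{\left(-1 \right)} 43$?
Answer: $-2666$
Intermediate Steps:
$V{\left(J \right)} = 2$ ($V{\left(J \right)} = -2 + 4 = 2$)
$\left(-18 - 13\right) V{\left(-1 \right)} 43 = \left(-18 - 13\right) 2 \cdot 43 = \left(-31\right) 2 \cdot 43 = \left(-62\right) 43 = -2666$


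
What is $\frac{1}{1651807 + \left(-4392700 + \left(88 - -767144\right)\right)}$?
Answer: $- \frac{1}{1973661} \approx -5.0667 \cdot 10^{-7}$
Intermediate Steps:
$\frac{1}{1651807 + \left(-4392700 + \left(88 - -767144\right)\right)} = \frac{1}{1651807 + \left(-4392700 + \left(88 + 767144\right)\right)} = \frac{1}{1651807 + \left(-4392700 + 767232\right)} = \frac{1}{1651807 - 3625468} = \frac{1}{-1973661} = - \frac{1}{1973661}$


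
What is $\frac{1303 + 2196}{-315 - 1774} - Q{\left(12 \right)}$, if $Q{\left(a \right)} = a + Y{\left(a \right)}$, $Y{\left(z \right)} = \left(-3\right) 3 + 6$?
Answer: $- \frac{22300}{2089} \approx -10.675$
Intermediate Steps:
$Y{\left(z \right)} = -3$ ($Y{\left(z \right)} = -9 + 6 = -3$)
$Q{\left(a \right)} = -3 + a$ ($Q{\left(a \right)} = a - 3 = -3 + a$)
$\frac{1303 + 2196}{-315 - 1774} - Q{\left(12 \right)} = \frac{1303 + 2196}{-315 - 1774} - \left(-3 + 12\right) = \frac{3499}{-2089} - 9 = 3499 \left(- \frac{1}{2089}\right) - 9 = - \frac{3499}{2089} - 9 = - \frac{22300}{2089}$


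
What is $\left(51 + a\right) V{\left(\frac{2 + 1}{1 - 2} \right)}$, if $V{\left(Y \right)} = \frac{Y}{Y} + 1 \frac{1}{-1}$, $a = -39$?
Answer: $0$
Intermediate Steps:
$V{\left(Y \right)} = 0$ ($V{\left(Y \right)} = 1 + 1 \left(-1\right) = 1 - 1 = 0$)
$\left(51 + a\right) V{\left(\frac{2 + 1}{1 - 2} \right)} = \left(51 - 39\right) 0 = 12 \cdot 0 = 0$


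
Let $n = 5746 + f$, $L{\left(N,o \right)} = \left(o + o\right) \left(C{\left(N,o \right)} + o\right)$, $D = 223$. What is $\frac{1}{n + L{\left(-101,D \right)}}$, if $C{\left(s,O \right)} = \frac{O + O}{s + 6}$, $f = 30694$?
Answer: $\frac{95}{12711394} \approx 7.4736 \cdot 10^{-6}$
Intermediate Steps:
$C{\left(s,O \right)} = \frac{2 O}{6 + s}$
$L{\left(N,o \right)} = 2 o \left(o + \frac{2 o}{6 + N}\right)$ ($L{\left(N,o \right)} = \left(o + o\right) \left(\frac{2 o}{6 + N} + o\right) = 2 o \left(o + \frac{2 o}{6 + N}\right)$)
$n = 36440$ ($n = 5746 + 30694 = 36440$)
$\frac{1}{n + L{\left(-101,D \right)}} = \frac{1}{36440 + \frac{2 \cdot 223^{2} \left(8 - 101\right)}{6 - 101}} = \frac{1}{36440 + 2 \cdot 49729 \frac{1}{-95} \left(-93\right)} = \frac{1}{36440 + 2 \cdot 49729 \left(- \frac{1}{95}\right) \left(-93\right)} = \frac{1}{36440 + \frac{9249594}{95}} = \frac{1}{\frac{12711394}{95}} = \frac{95}{12711394}$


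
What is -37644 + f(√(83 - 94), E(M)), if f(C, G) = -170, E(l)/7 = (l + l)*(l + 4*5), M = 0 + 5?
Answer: -37814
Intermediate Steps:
M = 5
E(l) = 14*l*(20 + l) (E(l) = 7*((l + l)*(l + 4*5)) = 7*((2*l)*(l + 20)) = 7*((2*l)*(20 + l)) = 7*(2*l*(20 + l)) = 14*l*(20 + l))
-37644 + f(√(83 - 94), E(M)) = -37644 - 170 = -37814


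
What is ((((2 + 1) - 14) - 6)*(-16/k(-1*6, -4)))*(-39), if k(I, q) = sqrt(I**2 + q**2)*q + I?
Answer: -15912/199 + 21216*sqrt(13)/199 ≈ 304.44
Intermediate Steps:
k(I, q) = I + q*sqrt(I**2 + q**2) (k(I, q) = q*sqrt(I**2 + q**2) + I = I + q*sqrt(I**2 + q**2))
((((2 + 1) - 14) - 6)*(-16/k(-1*6, -4)))*(-39) = ((((2 + 1) - 14) - 6)*(-16/(-1*6 - 4*sqrt((-1*6)**2 + (-4)**2))))*(-39) = (((3 - 14) - 6)*(-16/(-6 - 4*sqrt((-6)**2 + 16))))*(-39) = ((-11 - 6)*(-16/(-6 - 4*sqrt(36 + 16))))*(-39) = -(-272)/(-6 - 8*sqrt(13))*(-39) = (272/(-6 - 8*sqrt(13)))*(-39) = -10608/(-6 - 8*sqrt(13))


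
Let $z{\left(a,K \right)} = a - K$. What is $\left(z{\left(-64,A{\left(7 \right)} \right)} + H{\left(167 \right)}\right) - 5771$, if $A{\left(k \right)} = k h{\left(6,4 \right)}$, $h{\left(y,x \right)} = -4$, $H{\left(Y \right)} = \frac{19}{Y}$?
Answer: $- \frac{969750}{167} \approx -5806.9$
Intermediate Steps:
$A{\left(k \right)} = - 4 k$ ($A{\left(k \right)} = k \left(-4\right) = - 4 k$)
$\left(z{\left(-64,A{\left(7 \right)} \right)} + H{\left(167 \right)}\right) - 5771 = \left(\left(-64 - \left(-4\right) 7\right) + \frac{19}{167}\right) - 5771 = \left(\left(-64 - -28\right) + 19 \cdot \frac{1}{167}\right) - 5771 = \left(\left(-64 + 28\right) + \frac{19}{167}\right) - 5771 = \left(-36 + \frac{19}{167}\right) - 5771 = - \frac{5993}{167} - 5771 = - \frac{969750}{167}$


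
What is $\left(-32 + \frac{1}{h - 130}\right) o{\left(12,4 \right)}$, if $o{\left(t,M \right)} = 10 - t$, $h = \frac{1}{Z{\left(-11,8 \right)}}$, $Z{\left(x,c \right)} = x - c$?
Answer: $\frac{158182}{2471} \approx 64.015$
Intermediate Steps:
$h = - \frac{1}{19}$ ($h = \frac{1}{-11 - 8} = \frac{1}{-19} = - \frac{1}{19} \approx -0.052632$)
$\left(-32 + \frac{1}{h - 130}\right) o{\left(12,4 \right)} = \left(-32 + \frac{1}{- \frac{1}{19} - 130}\right) \left(10 - 12\right) = \left(-32 + \frac{1}{- \frac{2471}{19}}\right) \left(10 - 12\right) = \left(-32 - \frac{19}{2471}\right) \left(-2\right) = \left(- \frac{79091}{2471}\right) \left(-2\right) = \frac{158182}{2471}$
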